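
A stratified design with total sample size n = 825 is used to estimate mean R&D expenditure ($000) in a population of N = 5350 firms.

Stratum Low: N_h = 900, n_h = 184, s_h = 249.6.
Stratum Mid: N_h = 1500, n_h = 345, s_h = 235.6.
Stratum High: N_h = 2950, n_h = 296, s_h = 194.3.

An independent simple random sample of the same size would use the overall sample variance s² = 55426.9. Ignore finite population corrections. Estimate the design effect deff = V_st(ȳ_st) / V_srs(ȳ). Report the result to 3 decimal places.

deff ≈ 0.908

V̂(ȳ_st) = Σ W_h² s_h²/n_h, with W_h = N_h/N and N = 5350:
  stratum Low: (900/5350)²·249.6²/184 = 9.58184
  stratum Mid: (1500/5350)²·235.6²/345 = 12.6476
  stratum High: (2950/5350)²·194.3²/296 = 38.7784
V_st = 61.0078
V_srs = s²/n = 55426.9/825 = 67.1841
deff = V_st / V_srs = 61.0078/67.1841 = 0.9081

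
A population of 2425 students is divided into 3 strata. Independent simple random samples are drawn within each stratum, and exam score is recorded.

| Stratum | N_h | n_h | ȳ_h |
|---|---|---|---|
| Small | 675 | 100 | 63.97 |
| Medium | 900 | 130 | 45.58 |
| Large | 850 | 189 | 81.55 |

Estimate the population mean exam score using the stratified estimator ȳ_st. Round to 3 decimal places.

N = Σ N_h = 2425. Stratum weights W_h = N_h/N.
ȳ_st = (675·63.97 + 900·45.58 + 850·81.55) / 2425 = 63.30691

ȳ_st ≈ 63.307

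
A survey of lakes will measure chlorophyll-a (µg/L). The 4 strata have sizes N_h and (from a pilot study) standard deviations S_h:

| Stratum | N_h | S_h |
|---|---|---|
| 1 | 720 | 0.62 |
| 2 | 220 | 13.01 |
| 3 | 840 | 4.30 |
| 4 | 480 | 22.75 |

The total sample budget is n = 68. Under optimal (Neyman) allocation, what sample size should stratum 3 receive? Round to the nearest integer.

14

Neyman allocation: n_h = n · N_h S_h / Σ N_i S_i, with n = 68.
  stratum 1: N_h·S_h = 720·0.62 = 446.40
  stratum 2: N_h·S_h = 220·13.01 = 2862.20
  stratum 3: N_h·S_h = 840·4.30 = 3612.00
  stratum 4: N_h·S_h = 480·22.75 = 10920.00
Σ N_h S_h = 17840.60
n for stratum 3 = 68·3612.00/17840.60 = 13.767 → 14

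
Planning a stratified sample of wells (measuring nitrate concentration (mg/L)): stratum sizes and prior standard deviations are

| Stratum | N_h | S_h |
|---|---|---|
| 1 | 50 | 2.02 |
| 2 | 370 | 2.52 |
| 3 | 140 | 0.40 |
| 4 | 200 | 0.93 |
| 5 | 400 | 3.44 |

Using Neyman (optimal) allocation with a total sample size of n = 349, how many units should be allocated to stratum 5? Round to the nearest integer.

181

Neyman allocation: n_h = n · N_h S_h / Σ N_i S_i, with n = 349.
  stratum 1: N_h·S_h = 50·2.02 = 101.00
  stratum 2: N_h·S_h = 370·2.52 = 932.40
  stratum 3: N_h·S_h = 140·0.40 = 56.00
  stratum 4: N_h·S_h = 200·0.93 = 186.00
  stratum 5: N_h·S_h = 400·3.44 = 1376.00
Σ N_h S_h = 2651.40
n for stratum 5 = 349·1376.00/2651.40 = 181.121 → 181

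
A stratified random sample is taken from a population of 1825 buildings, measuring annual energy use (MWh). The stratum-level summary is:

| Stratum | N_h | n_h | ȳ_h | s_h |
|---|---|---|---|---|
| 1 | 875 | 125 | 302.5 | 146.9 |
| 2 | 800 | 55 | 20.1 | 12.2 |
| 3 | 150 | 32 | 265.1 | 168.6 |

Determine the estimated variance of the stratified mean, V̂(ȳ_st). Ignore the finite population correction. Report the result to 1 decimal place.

V̂(ȳ_st) ≈ 46.2

V̂(ȳ_st) = Σ W_h² s_h²/n_h, with W_h = N_h/N and N = 1825:
  stratum 1: (875/1825)²·146.9²/125 = 39.6848
  stratum 2: (800/1825)²·12.2²/55 = 0.520009
  stratum 3: (150/1825)²·168.6²/32 = 6.00098
V̂(ȳ_st) = 46.2058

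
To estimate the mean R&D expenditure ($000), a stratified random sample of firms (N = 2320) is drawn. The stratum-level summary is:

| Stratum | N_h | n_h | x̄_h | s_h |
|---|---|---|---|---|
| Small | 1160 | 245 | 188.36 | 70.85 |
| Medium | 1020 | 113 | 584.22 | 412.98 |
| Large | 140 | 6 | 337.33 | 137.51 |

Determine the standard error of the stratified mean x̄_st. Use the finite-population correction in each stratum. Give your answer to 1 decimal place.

SE(x̄_st) ≈ 16.6

V̂(x̄_st) = Σ W_h² (1 − n_h/N_h) s_h²/n_h, with W_h = N_h/N and N = 2320:
  stratum Small: (1160/2320)²·(1 − 245/1160)·70.85²/245 = 4.04033
  stratum Medium: (1020/2320)²·(1 − 113/1020)·412.98²/113 = 259.425
  stratum Large: (140/2320)²·(1 − 6/140)·137.51²/6 = 10.9843
V̂(x̄_st) = 274.449
SE(x̄_st) = √274.449 = 16.5665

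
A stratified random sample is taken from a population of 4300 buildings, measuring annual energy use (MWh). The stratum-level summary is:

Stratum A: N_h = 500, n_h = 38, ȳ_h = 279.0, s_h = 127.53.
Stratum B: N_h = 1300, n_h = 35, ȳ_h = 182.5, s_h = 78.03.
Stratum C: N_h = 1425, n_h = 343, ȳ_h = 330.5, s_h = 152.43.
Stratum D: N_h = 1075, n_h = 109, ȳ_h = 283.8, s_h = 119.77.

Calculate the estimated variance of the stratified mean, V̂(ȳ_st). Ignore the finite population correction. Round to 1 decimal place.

V̂(ȳ_st) = Σ W_h² s_h²/n_h, with W_h = N_h/N and N = 4300:
  stratum A: (500/4300)²·127.53²/38 = 5.78688
  stratum B: (1300/4300)²·78.03²/35 = 15.9003
  stratum C: (1425/4300)²·152.43²/343 = 7.43943
  stratum D: (1075/4300)²·119.77²/109 = 8.22526
V̂(ȳ_st) = 37.3519

V̂(ȳ_st) ≈ 37.4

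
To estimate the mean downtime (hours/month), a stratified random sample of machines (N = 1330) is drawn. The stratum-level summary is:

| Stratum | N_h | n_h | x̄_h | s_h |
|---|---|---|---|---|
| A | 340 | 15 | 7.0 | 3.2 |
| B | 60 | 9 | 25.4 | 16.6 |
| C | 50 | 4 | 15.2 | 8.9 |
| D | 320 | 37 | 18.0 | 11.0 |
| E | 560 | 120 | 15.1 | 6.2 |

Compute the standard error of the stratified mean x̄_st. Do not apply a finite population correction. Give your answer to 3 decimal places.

SE(x̄_st) ≈ 0.617

V̂(x̄_st) = Σ W_h² s_h²/n_h, with W_h = N_h/N and N = 1330:
  stratum A: (340/1330)²·3.2²/15 = 0.0446132
  stratum B: (60/1330)²·16.6²/9 = 0.0623122
  stratum C: (50/1330)²·8.9²/4 = 0.027987
  stratum D: (320/1330)²·11.0²/37 = 0.189313
  stratum E: (560/1330)²·6.2²/120 = 0.0567904
V̂(x̄_st) = 0.381016
SE(x̄_st) = √0.381016 = 0.617265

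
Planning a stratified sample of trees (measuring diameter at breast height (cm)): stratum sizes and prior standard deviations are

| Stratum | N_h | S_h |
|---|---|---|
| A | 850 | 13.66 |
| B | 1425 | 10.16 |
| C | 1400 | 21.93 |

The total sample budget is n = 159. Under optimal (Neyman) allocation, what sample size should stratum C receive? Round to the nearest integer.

86

Neyman allocation: n_h = n · N_h S_h / Σ N_i S_i, with n = 159.
  stratum A: N_h·S_h = 850·13.66 = 11611.00
  stratum B: N_h·S_h = 1425·10.16 = 14478.00
  stratum C: N_h·S_h = 1400·21.93 = 30702.00
Σ N_h S_h = 56791.00
n for stratum C = 159·30702.00/56791.00 = 85.958 → 86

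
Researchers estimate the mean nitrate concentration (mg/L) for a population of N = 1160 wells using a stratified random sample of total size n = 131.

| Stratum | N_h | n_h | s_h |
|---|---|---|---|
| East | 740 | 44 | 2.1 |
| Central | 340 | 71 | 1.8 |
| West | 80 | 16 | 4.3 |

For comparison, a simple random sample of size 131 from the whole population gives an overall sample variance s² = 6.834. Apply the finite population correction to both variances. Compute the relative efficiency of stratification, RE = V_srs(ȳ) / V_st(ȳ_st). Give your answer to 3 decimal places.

V̂(ȳ_st) = Σ W_h² (1 − n_h/N_h) s_h²/n_h, with W_h = N_h/N and N = 1160:
  stratum East: (740/1160)²·(1 − 44/740)·2.1²/44 = 0.0383629
  stratum Central: (340/1160)²·(1 − 71/340)·1.8²/71 = 0.00310171
  stratum West: (80/1160)²·(1 − 16/80)·4.3²/16 = 0.00439715
V_st = 0.0458617
V_srs = (1 − 131/1160)·6.834/131 = 0.0462766
Relative efficiency = V_srs / V_st = 0.0462766/0.0458617 = 1.0090

RE ≈ 1.009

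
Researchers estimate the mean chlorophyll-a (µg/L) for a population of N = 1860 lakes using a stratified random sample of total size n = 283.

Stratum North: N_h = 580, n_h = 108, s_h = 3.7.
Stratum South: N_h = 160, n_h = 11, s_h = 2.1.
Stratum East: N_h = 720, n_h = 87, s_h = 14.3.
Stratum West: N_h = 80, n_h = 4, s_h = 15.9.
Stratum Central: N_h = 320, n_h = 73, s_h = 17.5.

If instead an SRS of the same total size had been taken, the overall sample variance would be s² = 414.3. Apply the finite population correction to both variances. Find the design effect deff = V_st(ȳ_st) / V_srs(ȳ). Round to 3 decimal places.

V̂(ȳ_st) = Σ W_h² (1 − n_h/N_h) s_h²/n_h, with W_h = N_h/N and N = 1860:
  stratum North: (580/1860)²·(1 − 108/580)·3.7²/108 = 0.0100305
  stratum South: (160/1860)²·(1 − 11/160)·2.1²/11 = 0.00276265
  stratum East: (720/1860)²·(1 − 87/720)·14.3²/87 = 0.309644
  stratum West: (80/1860)²·(1 − 4/80)·15.9²/4 = 0.111074
  stratum Central: (320/1860)²·(1 − 73/320)·17.5²/73 = 0.0958461
V_st = 0.529357
V_srs = (1 − 283/1860)·414.3/283 = 1.24122
deff = V_st / V_srs = 0.529357/1.24122 = 0.4265

deff ≈ 0.426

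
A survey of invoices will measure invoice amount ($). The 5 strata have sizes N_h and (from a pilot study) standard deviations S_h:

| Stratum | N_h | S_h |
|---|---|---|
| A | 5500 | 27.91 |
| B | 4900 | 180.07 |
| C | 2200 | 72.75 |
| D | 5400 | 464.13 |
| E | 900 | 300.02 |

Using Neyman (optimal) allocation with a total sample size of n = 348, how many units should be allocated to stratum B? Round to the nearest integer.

77

Neyman allocation: n_h = n · N_h S_h / Σ N_i S_i, with n = 348.
  stratum A: N_h·S_h = 5500·27.91 = 153505.00
  stratum B: N_h·S_h = 4900·180.07 = 882343.00
  stratum C: N_h·S_h = 2200·72.75 = 160050.00
  stratum D: N_h·S_h = 5400·464.13 = 2506302.00
  stratum E: N_h·S_h = 900·300.02 = 270018.00
Σ N_h S_h = 3972218.00
n for stratum B = 348·882343.00/3972218.00 = 77.301 → 77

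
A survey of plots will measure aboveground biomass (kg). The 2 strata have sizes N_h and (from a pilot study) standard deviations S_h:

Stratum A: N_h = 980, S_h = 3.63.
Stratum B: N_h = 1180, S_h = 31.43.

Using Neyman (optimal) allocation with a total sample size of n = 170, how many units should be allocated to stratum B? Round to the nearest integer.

Neyman allocation: n_h = n · N_h S_h / Σ N_i S_i, with n = 170.
  stratum A: N_h·S_h = 980·3.63 = 3557.40
  stratum B: N_h·S_h = 1180·31.43 = 37087.40
Σ N_h S_h = 40644.80
n for stratum B = 170·37087.40/40644.80 = 155.121 → 155

155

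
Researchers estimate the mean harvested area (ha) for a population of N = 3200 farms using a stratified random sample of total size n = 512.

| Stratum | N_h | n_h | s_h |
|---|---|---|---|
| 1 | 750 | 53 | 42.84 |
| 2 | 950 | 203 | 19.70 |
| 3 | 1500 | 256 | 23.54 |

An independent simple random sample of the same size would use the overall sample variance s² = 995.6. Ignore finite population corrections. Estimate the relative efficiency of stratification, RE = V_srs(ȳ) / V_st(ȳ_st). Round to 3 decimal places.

RE ≈ 0.764

V̂(ȳ_st) = Σ W_h² s_h²/n_h, with W_h = N_h/N and N = 3200:
  stratum 1: (750/3200)²·42.84²/53 = 1.90215
  stratum 2: (950/3200)²·19.70²/203 = 0.168494
  stratum 3: (1500/3200)²·23.54²/256 = 0.475615
V_st = 2.54626
V_srs = s²/n = 995.6/512 = 1.94453
Relative efficiency = V_srs / V_st = 1.94453/2.54626 = 0.7637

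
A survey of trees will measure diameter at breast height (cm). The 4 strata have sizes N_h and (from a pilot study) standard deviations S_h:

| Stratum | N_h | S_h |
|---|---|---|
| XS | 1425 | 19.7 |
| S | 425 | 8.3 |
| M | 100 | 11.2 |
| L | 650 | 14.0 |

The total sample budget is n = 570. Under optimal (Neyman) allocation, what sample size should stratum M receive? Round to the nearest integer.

Neyman allocation: n_h = n · N_h S_h / Σ N_i S_i, with n = 570.
  stratum XS: N_h·S_h = 1425·19.7 = 28072.50
  stratum S: N_h·S_h = 425·8.3 = 3527.50
  stratum M: N_h·S_h = 100·11.2 = 1120.00
  stratum L: N_h·S_h = 650·14.0 = 9100.00
Σ N_h S_h = 41820.00
n for stratum M = 570·1120.00/41820.00 = 15.265 → 15

15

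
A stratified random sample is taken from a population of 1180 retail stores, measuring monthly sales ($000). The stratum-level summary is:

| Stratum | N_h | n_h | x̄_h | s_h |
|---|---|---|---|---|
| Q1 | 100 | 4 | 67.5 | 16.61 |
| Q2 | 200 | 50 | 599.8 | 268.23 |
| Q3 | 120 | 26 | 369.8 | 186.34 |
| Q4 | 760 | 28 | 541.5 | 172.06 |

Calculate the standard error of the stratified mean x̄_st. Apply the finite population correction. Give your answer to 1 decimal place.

SE(x̄_st) ≈ 21.6

V̂(x̄_st) = Σ W_h² (1 − n_h/N_h) s_h²/n_h, with W_h = N_h/N and N = 1180:
  stratum Q1: (100/1180)²·(1 − 4/100)·16.61²/4 = 0.475539
  stratum Q2: (200/1180)²·(1 − 50/200)·268.23²/50 = 31.0029
  stratum Q3: (120/1180)²·(1 − 26/120)·186.34²/26 = 10.8189
  stratum Q4: (760/1180)²·(1 − 28/760)·172.06²/28 = 422.438
V̂(x̄_st) = 464.735
SE(x̄_st) = √464.735 = 21.5577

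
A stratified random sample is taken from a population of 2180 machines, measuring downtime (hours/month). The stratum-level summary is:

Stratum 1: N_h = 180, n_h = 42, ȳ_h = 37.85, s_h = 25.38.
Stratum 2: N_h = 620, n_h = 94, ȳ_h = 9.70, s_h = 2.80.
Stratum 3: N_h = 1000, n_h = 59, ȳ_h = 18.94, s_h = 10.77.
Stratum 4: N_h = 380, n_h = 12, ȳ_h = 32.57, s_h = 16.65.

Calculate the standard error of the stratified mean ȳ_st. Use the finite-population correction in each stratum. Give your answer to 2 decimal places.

SE(ȳ_st) ≈ 1.07

V̂(ȳ_st) = Σ W_h² (1 − n_h/N_h) s_h²/n_h, with W_h = N_h/N and N = 2180:
  stratum 1: (180/2180)²·(1 − 42/180)·25.38²/42 = 0.0801627
  stratum 2: (620/2180)²·(1 − 94/620)·2.80²/94 = 0.00572338
  stratum 3: (1000/2180)²·(1 − 59/1000)·10.77²/59 = 0.389275
  stratum 4: (380/2180)²·(1 − 12/380)·16.65²/12 = 0.679776
V̂(ȳ_st) = 1.15494
SE(ȳ_st) = √1.15494 = 1.07468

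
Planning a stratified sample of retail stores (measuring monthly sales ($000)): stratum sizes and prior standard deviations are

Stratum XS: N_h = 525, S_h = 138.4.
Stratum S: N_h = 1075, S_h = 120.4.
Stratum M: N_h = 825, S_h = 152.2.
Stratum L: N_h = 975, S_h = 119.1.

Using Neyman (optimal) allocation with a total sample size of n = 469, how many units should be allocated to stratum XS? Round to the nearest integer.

77

Neyman allocation: n_h = n · N_h S_h / Σ N_i S_i, with n = 469.
  stratum XS: N_h·S_h = 525·138.4 = 72660.00
  stratum S: N_h·S_h = 1075·120.4 = 129430.00
  stratum M: N_h·S_h = 825·152.2 = 125565.00
  stratum L: N_h·S_h = 975·119.1 = 116122.50
Σ N_h S_h = 443777.50
n for stratum XS = 469·72660.00/443777.50 = 76.790 → 77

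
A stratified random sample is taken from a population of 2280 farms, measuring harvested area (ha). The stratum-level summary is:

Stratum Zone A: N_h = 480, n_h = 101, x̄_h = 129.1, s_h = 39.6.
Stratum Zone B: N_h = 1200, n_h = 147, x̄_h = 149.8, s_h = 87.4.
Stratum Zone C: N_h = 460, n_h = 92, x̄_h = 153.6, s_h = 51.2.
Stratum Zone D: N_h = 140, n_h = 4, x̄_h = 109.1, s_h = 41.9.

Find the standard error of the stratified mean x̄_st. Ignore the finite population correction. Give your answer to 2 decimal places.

V̂(x̄_st) = Σ W_h² s_h²/n_h, with W_h = N_h/N and N = 2280:
  stratum Zone A: (480/2280)²·39.6²/101 = 0.688148
  stratum Zone B: (1200/2280)²·87.4²/147 = 14.3946
  stratum Zone C: (460/2280)²·51.2²/92 = 1.15984
  stratum Zone D: (140/2280)²·41.9²/4 = 1.65483
V̂(x̄_st) = 17.8974
SE(x̄_st) = √17.8974 = 4.23053

SE(x̄_st) ≈ 4.23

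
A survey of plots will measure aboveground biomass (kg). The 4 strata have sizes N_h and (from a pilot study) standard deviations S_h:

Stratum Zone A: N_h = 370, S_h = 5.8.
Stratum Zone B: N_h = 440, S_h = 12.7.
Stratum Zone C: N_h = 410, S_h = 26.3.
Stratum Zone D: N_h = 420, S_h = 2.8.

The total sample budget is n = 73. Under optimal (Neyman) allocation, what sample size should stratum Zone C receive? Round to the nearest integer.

40

Neyman allocation: n_h = n · N_h S_h / Σ N_i S_i, with n = 73.
  stratum Zone A: N_h·S_h = 370·5.8 = 2146.00
  stratum Zone B: N_h·S_h = 440·12.7 = 5588.00
  stratum Zone C: N_h·S_h = 410·26.3 = 10783.00
  stratum Zone D: N_h·S_h = 420·2.8 = 1176.00
Σ N_h S_h = 19693.00
n for stratum Zone C = 73·10783.00/19693.00 = 39.972 → 40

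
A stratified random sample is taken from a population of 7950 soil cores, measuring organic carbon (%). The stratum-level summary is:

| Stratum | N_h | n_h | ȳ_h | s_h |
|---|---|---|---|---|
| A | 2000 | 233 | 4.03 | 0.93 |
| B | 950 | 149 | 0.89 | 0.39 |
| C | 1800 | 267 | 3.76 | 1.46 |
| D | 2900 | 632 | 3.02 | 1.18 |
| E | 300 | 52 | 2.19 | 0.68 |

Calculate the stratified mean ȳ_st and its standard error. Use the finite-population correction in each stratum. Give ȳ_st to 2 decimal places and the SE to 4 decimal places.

ȳ_st ≈ 3.16, SE ≈ 0.0284

ȳ_st = Σ W_h ȳ_h = (2000·4.03 + 950·0.89 + 1800·3.76 + 2900·3.02 + 300·2.19)/7950 = 3.15579
V̂(ȳ_st) = Σ W_h² (1 − n_h/N_h) s_h²/n_h, with W_h = N_h/N and N = 7950:
  stratum A: (2000/7950)²·(1 − 233/2000)·0.93²/233 = 0.000207559
  stratum B: (950/7950)²·(1 − 149/950)·0.39²/149 = 1.22904e-05
  stratum C: (1800/7950)²·(1 − 267/1800)·1.46²/267 = 0.000348558
  stratum D: (2900/7950)²·(1 − 632/2900)·1.18²/632 = 0.000229273
  stratum E: (300/7950)²·(1 − 52/300)·0.68²/52 = 1.04677e-05
V̂(ȳ_st) = 0.000808149
SE(ȳ_st) = √0.000808149 = 0.028428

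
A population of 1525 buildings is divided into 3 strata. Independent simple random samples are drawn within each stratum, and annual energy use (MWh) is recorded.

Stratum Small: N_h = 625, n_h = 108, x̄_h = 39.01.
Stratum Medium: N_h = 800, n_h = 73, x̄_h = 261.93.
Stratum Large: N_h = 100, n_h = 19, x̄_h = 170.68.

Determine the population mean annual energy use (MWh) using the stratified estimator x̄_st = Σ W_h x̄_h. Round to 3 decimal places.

x̄_st ≈ 164.586

N = Σ N_h = 1525. Stratum weights W_h = N_h/N.
x̄_st = (625·39.01 + 800·261.93 + 100·170.68) / 1525 = 164.58574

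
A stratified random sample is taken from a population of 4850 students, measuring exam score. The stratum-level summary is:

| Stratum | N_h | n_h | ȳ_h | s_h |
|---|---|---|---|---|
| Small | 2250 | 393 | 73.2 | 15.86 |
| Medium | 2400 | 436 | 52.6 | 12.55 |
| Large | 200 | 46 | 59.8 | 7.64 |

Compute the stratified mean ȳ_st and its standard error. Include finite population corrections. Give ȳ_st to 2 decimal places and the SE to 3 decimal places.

ȳ_st ≈ 62.45, SE ≈ 0.433

ȳ_st = Σ W_h ȳ_h = (2250·73.2 + 2400·52.6 + 200·59.8)/4850 = 62.45361
V̂(ȳ_st) = Σ W_h² (1 − n_h/N_h) s_h²/n_h, with W_h = N_h/N and N = 4850:
  stratum Small: (2250/4850)²·(1 − 393/2250)·15.86²/393 = 0.113691
  stratum Medium: (2400/4850)²·(1 − 436/2400)·12.55²/436 = 0.0723886
  stratum Large: (200/4850)²·(1 − 46/200)·7.64²/46 = 0.00166148
V̂(ȳ_st) = 0.187741
SE(ȳ_st) = √0.187741 = 0.433291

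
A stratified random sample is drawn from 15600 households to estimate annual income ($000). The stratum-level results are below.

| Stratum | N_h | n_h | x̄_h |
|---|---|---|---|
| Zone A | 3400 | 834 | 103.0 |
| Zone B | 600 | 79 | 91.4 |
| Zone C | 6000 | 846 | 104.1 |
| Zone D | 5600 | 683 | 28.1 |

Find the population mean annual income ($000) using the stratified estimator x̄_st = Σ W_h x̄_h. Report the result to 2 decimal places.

N = Σ N_h = 15600. Stratum weights W_h = N_h/N.
x̄_st = (3400·103.0 + 600·91.4 + 6000·104.1 + 5600·28.1) / 15600 = 76.0897

x̄_st ≈ 76.09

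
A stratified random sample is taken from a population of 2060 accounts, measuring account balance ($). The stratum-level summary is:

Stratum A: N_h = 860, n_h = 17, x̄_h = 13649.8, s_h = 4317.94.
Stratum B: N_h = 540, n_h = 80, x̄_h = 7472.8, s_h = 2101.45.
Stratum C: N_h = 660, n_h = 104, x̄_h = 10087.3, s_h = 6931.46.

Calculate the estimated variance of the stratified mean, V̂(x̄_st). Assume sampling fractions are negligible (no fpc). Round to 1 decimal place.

V̂(x̄_st) ≈ 242360.7

V̂(x̄_st) = Σ W_h² s_h²/n_h, with W_h = N_h/N and N = 2060:
  stratum A: (860/2060)²·4317.94²/17 = 191147
  stratum B: (540/2060)²·2101.45²/80 = 3793.16
  stratum C: (660/2060)²·6931.46²/104 = 47420.9
V̂(x̄_st) = 242361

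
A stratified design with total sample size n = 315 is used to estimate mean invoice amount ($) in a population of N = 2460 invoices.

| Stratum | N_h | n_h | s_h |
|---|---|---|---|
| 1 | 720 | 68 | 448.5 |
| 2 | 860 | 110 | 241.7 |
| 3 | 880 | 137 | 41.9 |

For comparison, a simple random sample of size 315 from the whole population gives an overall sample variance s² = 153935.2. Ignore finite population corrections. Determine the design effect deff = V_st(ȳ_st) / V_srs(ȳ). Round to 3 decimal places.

deff ≈ 0.655

V̂(ȳ_st) = Σ W_h² s_h²/n_h, with W_h = N_h/N and N = 2460:
  stratum 1: (720/2460)²·448.5²/68 = 253.402
  stratum 2: (860/2460)²·241.7²/110 = 64.9064
  stratum 3: (880/2460)²·41.9²/137 = 1.63984
V_st = 319.949
V_srs = s²/n = 153935.2/315 = 488.683
deff = V_st / V_srs = 319.949/488.683 = 0.6547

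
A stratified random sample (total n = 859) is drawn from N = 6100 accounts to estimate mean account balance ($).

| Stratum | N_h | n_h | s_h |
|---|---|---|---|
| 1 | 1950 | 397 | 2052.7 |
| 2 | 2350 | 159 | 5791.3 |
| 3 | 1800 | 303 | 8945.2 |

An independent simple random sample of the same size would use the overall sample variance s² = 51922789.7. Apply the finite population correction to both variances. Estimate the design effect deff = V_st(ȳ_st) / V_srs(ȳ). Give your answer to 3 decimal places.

deff ≈ 0.947

V̂(ȳ_st) = Σ W_h² (1 − n_h/N_h) s_h²/n_h, with W_h = N_h/N and N = 6100:
  stratum 1: (1950/6100)²·(1 − 397/1950)·2052.7²/397 = 863.787
  stratum 2: (2350/6100)²·(1 − 159/2350)·5791.3²/159 = 29188.1
  stratum 3: (1800/6100)²·(1 − 303/1800)·8945.2²/303 = 19123.7
V_st = 49175.6
V_srs = (1 − 859/6100)·51922789.7/859 = 51933.7
deff = V_st / V_srs = 49175.6/51933.7 = 0.9469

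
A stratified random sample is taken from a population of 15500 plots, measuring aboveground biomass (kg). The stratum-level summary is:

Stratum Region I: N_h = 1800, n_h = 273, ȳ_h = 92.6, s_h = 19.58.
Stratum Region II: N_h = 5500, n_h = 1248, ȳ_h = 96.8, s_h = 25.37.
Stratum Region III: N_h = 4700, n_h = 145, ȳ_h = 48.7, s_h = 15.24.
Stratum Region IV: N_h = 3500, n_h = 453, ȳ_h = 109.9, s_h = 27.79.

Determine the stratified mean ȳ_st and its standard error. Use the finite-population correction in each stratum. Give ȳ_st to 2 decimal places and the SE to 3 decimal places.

ȳ_st ≈ 84.69, SE ≈ 0.534

ȳ_st = Σ W_h ȳ_h = (1800·92.6 + 5500·96.8 + 4700·48.7 + 3500·109.9)/15500 = 84.68516
V̂(ȳ_st) = Σ W_h² (1 − n_h/N_h) s_h²/n_h, with W_h = N_h/N and N = 15500:
  stratum Region I: (1800/15500)²·(1 − 273/1800)·19.58²/273 = 0.0160661
  stratum Region II: (5500/15500)²·(1 − 1248/5500)·25.37²/1248 = 0.0502018
  stratum Region III: (4700/15500)²·(1 − 145/4700)·15.24²/145 = 0.142733
  stratum Region IV: (3500/15500)²·(1 − 453/3500)·27.79²/453 = 0.0756756
V̂(ȳ_st) = 0.284677
SE(ȳ_st) = √0.284677 = 0.533551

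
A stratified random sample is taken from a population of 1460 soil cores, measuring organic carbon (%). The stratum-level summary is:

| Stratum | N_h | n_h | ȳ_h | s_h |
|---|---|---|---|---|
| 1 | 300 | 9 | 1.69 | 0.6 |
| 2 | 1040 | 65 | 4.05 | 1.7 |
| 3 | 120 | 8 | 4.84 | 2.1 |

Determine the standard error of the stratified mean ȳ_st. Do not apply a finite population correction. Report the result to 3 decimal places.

V̂(ȳ_st) = Σ W_h² s_h²/n_h, with W_h = N_h/N and N = 1460:
  stratum 1: (300/1460)²·0.6²/9 = 0.00168887
  stratum 2: (1040/1460)²·1.7²/65 = 0.0225603
  stratum 3: (120/1460)²·2.1²/8 = 0.00372396
V̂(ȳ_st) = 0.0279732
SE(ȳ_st) = √0.0279732 = 0.167252

SE(ȳ_st) ≈ 0.167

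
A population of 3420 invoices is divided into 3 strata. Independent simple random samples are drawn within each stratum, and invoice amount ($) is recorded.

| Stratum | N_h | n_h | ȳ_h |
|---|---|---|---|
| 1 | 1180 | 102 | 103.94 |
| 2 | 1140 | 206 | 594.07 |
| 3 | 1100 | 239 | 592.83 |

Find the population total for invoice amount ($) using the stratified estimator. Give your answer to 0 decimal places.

τ̂_st ≈ 1452002

τ̂_st = Σ N_h ȳ_h = 1180·103.94 + 1140·594.07 + 1100·592.83 = 1452002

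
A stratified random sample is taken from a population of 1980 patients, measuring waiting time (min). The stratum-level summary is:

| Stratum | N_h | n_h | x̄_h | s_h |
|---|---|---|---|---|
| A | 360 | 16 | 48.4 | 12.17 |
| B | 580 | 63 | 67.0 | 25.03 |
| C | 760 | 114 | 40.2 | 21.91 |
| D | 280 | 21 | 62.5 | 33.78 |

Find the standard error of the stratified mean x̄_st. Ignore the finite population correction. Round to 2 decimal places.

SE(x̄_st) ≈ 1.69

V̂(x̄_st) = Σ W_h² s_h²/n_h, with W_h = N_h/N and N = 1980:
  stratum A: (360/1980)²·12.17²/16 = 0.30601
  stratum B: (580/1980)²·25.03²/63 = 0.85331
  stratum C: (760/1980)²·21.91²/114 = 0.620407
  stratum D: (280/1980)²·33.78²/21 = 1.08664
V̂(x̄_st) = 2.86637
SE(x̄_st) = √2.86637 = 1.69303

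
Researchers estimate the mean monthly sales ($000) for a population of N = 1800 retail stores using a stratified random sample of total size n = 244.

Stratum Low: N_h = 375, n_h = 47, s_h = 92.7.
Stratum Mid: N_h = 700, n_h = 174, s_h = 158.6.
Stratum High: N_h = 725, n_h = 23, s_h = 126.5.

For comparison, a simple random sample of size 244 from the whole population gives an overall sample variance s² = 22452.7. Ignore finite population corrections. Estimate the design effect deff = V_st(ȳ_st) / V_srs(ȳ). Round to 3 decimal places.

V̂(ȳ_st) = Σ W_h² s_h²/n_h, with W_h = N_h/N and N = 1800:
  stratum Low: (375/1800)²·92.7²/47 = 7.93559
  stratum Mid: (700/1800)²·158.6²/174 = 21.8629
  stratum High: (725/1800)²·126.5²/23 = 112.871
V_st = 142.67
V_srs = s²/n = 22452.7/244 = 92.0193
deff = V_st / V_srs = 142.67/92.0193 = 1.5504

deff ≈ 1.550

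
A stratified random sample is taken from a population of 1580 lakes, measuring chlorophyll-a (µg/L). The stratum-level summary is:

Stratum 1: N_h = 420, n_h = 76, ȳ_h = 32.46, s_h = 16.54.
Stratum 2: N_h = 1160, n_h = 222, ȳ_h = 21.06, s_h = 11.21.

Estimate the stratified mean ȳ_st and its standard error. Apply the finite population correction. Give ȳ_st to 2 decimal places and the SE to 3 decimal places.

ȳ_st ≈ 24.09, SE ≈ 0.675

ȳ_st = Σ W_h ȳ_h = (420·32.46 + 1160·21.06)/1580 = 24.09038
V̂(ȳ_st) = Σ W_h² (1 − n_h/N_h) s_h²/n_h, with W_h = N_h/N and N = 1580:
  stratum 1: (420/1580)²·(1 − 76/420)·16.54²/76 = 0.20833
  stratum 2: (1160/1580)²·(1 − 222/1160)·11.21²/222 = 0.24672
V̂(ȳ_st) = 0.45505
SE(ȳ_st) = √0.45505 = 0.674574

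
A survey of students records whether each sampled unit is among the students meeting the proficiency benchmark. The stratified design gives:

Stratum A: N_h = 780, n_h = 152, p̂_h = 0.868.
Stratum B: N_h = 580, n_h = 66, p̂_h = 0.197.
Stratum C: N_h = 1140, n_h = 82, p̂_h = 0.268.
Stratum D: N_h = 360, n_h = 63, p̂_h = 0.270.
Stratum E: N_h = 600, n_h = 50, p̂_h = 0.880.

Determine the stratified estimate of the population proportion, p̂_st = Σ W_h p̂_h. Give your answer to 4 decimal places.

N = 3460; stratum weights W_h = N_h/N.
p̂_st = Σ W_h p̂_h = (780·0.868 + 580·0.197 + 1140·0.268 + 360·0.270 + 600·0.880)/3460 = 0.49769

p̂_st ≈ 0.4977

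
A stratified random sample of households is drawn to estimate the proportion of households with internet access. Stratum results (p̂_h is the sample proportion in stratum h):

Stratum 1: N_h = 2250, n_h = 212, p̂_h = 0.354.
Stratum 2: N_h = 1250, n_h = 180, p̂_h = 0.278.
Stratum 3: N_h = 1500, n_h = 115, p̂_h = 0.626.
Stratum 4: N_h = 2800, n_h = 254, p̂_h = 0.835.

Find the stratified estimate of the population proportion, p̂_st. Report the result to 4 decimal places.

p̂_st ≈ 0.5668

N = 7800; stratum weights W_h = N_h/N.
p̂_st = Σ W_h p̂_h = (2250·0.354 + 1250·0.278 + 1500·0.626 + 2800·0.835)/7800 = 0.56679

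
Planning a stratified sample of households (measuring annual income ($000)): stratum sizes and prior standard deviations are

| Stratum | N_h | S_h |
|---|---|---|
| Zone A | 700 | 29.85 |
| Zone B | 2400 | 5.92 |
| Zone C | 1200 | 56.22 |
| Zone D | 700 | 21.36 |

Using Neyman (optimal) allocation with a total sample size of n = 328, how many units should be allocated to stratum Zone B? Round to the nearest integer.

Neyman allocation: n_h = n · N_h S_h / Σ N_i S_i, with n = 328.
  stratum Zone A: N_h·S_h = 700·29.85 = 20895.00
  stratum Zone B: N_h·S_h = 2400·5.92 = 14208.00
  stratum Zone C: N_h·S_h = 1200·56.22 = 67464.00
  stratum Zone D: N_h·S_h = 700·21.36 = 14952.00
Σ N_h S_h = 117519.00
n for stratum Zone B = 328·14208.00/117519.00 = 39.655 → 40

40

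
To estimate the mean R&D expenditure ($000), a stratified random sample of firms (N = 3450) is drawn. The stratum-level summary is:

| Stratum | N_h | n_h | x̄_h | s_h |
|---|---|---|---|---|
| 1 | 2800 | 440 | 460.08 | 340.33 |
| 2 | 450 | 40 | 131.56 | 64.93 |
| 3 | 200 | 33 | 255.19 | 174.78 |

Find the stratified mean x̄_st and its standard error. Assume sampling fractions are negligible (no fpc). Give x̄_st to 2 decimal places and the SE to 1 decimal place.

x̄_st = Σ W_h x̄_h = (2800·460.08 + 450·131.56 + 200·255.19)/3450 = 405.35188
V̂(x̄_st) = Σ W_h² s_h²/n_h, with W_h = N_h/N and N = 3450:
  stratum 1: (2800/3450)²·340.33²/440 = 173.391
  stratum 2: (450/3450)²·64.93²/40 = 1.79315
  stratum 3: (200/3450)²·174.78²/33 = 3.11094
V̂(x̄_st) = 178.295
SE(x̄_st) = √178.295 = 13.3527

x̄_st ≈ 405.35, SE ≈ 13.4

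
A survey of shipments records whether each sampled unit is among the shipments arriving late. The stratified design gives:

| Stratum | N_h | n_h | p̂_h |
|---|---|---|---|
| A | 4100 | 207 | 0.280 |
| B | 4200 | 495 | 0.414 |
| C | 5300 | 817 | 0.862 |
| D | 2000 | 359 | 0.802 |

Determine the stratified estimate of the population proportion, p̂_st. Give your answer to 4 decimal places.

N = 15600; stratum weights W_h = N_h/N.
p̂_st = Σ W_h p̂_h = (4100·0.280 + 4200·0.414 + 5300·0.862 + 2000·0.802)/15600 = 0.58073

p̂_st ≈ 0.5807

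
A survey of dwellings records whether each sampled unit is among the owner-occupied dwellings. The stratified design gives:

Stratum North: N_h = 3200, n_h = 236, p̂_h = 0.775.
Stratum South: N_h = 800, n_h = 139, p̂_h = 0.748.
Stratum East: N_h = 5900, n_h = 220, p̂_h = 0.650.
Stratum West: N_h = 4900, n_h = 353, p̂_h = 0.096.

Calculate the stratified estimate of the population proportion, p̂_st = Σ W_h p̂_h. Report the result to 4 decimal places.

p̂_st ≈ 0.4989

N = 14800; stratum weights W_h = N_h/N.
p̂_st = Σ W_h p̂_h = (3200·0.775 + 800·0.748 + 5900·0.650 + 4900·0.096)/14800 = 0.49891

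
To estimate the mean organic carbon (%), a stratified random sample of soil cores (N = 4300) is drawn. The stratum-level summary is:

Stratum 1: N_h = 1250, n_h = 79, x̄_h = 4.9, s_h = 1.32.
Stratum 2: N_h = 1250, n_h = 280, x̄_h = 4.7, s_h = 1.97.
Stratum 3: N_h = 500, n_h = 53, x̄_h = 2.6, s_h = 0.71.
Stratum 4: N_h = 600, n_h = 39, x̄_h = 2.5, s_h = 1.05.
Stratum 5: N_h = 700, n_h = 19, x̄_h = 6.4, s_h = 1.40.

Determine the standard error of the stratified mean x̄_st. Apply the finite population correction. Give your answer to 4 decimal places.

SE(x̄_st) ≈ 0.0771

V̂(x̄_st) = Σ W_h² (1 − n_h/N_h) s_h²/n_h, with W_h = N_h/N and N = 4300:
  stratum 1: (1250/4300)²·(1 − 79/1250)·1.32²/79 = 0.00174603
  stratum 2: (1250/4300)²·(1 − 280/1250)·1.97²/280 = 0.000908907
  stratum 3: (500/4300)²·(1 − 53/500)·0.71²/53 = 0.000114969
  stratum 4: (600/4300)²·(1 − 39/600)·1.05²/39 = 0.000514625
  stratum 5: (700/4300)²·(1 − 19/700)·1.40²/19 = 0.00265957
V̂(x̄_st) = 0.00594409
SE(x̄_st) = √0.00594409 = 0.0770979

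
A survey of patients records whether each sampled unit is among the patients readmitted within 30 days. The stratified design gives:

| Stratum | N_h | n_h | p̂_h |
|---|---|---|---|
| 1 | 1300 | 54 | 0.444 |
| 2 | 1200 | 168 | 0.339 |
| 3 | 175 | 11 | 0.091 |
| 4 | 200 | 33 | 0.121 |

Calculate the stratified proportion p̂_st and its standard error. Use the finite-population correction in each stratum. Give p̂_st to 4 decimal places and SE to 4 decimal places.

p̂_st ≈ 0.3562, SE ≈ 0.0340

N = 2875; stratum weights W_h = N_h/N.
p̂_st = Σ W_h p̂_h = (1300·0.444 + 1200·0.339 + 175·0.091 + 200·0.121)/2875 = 0.35622
V̂(p̂_st) = Σ W_h² (1 − n_h/N_h) p̂_h(1−p̂_h)/(n_h−1):
  stratum 1: (1300/2875)²·(1 − 54/1300)·0.444·0.556/53 = 0.000912783
  stratum 2: (1200/2875)²·(1 − 168/1200)·0.339·0.661/167 = 0.000201034
  stratum 3: (175/2875)²·(1 − 11/175)·0.091·0.909/10 = 2.87218e-05
  stratum 4: (200/2875)²·(1 − 33/200)·0.121·0.879/32 = 1.34306e-05
V̂(p̂_st) = 0.00115597; SE = √V̂ = 0.0339996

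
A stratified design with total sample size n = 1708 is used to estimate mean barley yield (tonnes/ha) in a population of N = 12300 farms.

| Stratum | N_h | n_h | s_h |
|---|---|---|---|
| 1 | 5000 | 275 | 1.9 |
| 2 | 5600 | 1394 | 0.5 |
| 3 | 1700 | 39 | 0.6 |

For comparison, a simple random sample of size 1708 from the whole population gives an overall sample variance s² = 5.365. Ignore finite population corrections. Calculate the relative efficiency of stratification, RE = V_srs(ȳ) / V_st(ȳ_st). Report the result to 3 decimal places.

V̂(ȳ_st) = Σ W_h² s_h²/n_h, with W_h = N_h/N and N = 12300:
  stratum 1: (5000/12300)²·1.9²/275 = 0.00216922
  stratum 2: (5600/12300)²·0.5²/1394 = 3.71743e-05
  stratum 3: (1700/12300)²·0.6²/39 = 0.00017633
V_st = 0.00238273
V_srs = s²/n = 5.365/1708 = 0.0031411
Relative efficiency = V_srs / V_st = 0.0031411/0.00238273 = 1.3183

RE ≈ 1.318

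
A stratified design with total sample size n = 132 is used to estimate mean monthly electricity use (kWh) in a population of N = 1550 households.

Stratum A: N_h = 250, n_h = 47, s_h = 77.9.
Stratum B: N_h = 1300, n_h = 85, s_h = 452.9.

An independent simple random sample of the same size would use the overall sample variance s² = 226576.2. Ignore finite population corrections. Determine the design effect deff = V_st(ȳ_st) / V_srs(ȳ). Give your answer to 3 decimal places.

V̂(ȳ_st) = Σ W_h² s_h²/n_h, with W_h = N_h/N and N = 1550:
  stratum A: (250/1550)²·77.9²/47 = 3.35887
  stratum B: (1300/1550)²·452.9²/85 = 1697.5
V_st = 1700.86
V_srs = s²/n = 226576.2/132 = 1716.49
deff = V_st / V_srs = 1700.86/1716.49 = 0.9909

deff ≈ 0.991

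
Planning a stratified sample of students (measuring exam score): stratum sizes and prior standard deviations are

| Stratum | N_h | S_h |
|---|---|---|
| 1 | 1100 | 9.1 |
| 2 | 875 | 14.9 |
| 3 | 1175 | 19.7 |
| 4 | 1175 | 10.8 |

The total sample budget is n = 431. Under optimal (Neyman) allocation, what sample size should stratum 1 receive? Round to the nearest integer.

73

Neyman allocation: n_h = n · N_h S_h / Σ N_i S_i, with n = 431.
  stratum 1: N_h·S_h = 1100·9.1 = 10010.00
  stratum 2: N_h·S_h = 875·14.9 = 13037.50
  stratum 3: N_h·S_h = 1175·19.7 = 23147.50
  stratum 4: N_h·S_h = 1175·10.8 = 12690.00
Σ N_h S_h = 58885.00
n for stratum 1 = 431·10010.00/58885.00 = 73.267 → 73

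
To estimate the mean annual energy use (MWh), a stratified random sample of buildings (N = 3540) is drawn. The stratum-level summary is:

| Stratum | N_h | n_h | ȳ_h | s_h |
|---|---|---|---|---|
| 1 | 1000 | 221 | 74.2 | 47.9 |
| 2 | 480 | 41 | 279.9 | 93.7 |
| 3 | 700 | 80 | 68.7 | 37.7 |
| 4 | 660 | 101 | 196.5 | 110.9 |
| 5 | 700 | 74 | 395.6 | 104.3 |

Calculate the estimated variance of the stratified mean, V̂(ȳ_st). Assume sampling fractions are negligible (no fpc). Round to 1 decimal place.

V̂(ȳ_st) = Σ W_h² s_h²/n_h, with W_h = N_h/N and N = 3540:
  stratum 1: (1000/3540)²·47.9²/221 = 0.828461
  stratum 2: (480/3540)²·93.7²/41 = 3.93705
  stratum 3: (700/3540)²·37.7²/80 = 0.694676
  stratum 4: (660/3540)²·110.9²/101 = 4.23275
  stratum 5: (700/3540)²·104.3²/74 = 5.74813
V̂(ȳ_st) = 15.4411

V̂(ȳ_st) ≈ 15.4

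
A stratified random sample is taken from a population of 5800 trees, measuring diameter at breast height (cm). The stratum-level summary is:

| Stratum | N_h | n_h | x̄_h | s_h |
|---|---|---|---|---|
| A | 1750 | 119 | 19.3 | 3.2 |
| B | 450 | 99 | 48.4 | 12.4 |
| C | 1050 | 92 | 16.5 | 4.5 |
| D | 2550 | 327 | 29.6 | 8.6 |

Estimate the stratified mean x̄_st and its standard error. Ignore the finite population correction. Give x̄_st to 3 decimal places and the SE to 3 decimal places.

x̄_st = Σ W_h x̄_h = (1750·19.3 + 450·48.4 + 1050·16.5 + 2550·29.6)/5800 = 25.57931
V̂(x̄_st) = Σ W_h² s_h²/n_h, with W_h = N_h/N and N = 5800:
  stratum A: (1750/5800)²·3.2²/119 = 0.00783381
  stratum B: (450/5800)²·12.4²/99 = 0.00934926
  stratum C: (1050/5800)²·4.5²/92 = 0.00721373
  stratum D: (2550/5800)²·8.6²/327 = 0.0437193
V̂(x̄_st) = 0.0681161
SE(x̄_st) = √0.0681161 = 0.260991

x̄_st ≈ 25.579, SE ≈ 0.261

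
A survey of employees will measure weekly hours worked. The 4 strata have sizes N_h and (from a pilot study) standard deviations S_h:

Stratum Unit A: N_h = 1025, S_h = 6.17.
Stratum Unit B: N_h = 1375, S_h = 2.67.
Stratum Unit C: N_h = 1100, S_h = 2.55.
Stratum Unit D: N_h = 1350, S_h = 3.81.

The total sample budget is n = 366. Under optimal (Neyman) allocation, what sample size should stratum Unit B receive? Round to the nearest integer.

75

Neyman allocation: n_h = n · N_h S_h / Σ N_i S_i, with n = 366.
  stratum Unit A: N_h·S_h = 1025·6.17 = 6324.25
  stratum Unit B: N_h·S_h = 1375·2.67 = 3671.25
  stratum Unit C: N_h·S_h = 1100·2.55 = 2805.00
  stratum Unit D: N_h·S_h = 1350·3.81 = 5143.50
Σ N_h S_h = 17944.00
n for stratum Unit B = 366·3671.25/17944.00 = 74.882 → 75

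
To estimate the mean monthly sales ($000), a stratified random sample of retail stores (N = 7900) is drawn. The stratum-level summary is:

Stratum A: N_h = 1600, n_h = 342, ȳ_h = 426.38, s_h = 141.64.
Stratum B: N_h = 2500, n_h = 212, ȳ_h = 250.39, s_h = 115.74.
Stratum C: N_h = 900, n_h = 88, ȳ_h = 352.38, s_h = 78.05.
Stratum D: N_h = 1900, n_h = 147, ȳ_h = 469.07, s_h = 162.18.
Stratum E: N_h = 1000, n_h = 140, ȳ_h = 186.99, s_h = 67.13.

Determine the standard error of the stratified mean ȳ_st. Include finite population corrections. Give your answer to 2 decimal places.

SE(ȳ_st) ≈ 4.30

V̂(ȳ_st) = Σ W_h² (1 − n_h/N_h) s_h²/n_h, with W_h = N_h/N and N = 7900:
  stratum A: (1600/7900)²·(1 − 342/1600)·141.64²/342 = 1.89187
  stratum B: (2500/7900)²·(1 − 212/2500)·115.74²/212 = 5.79126
  stratum C: (900/7900)²·(1 − 88/900)·78.05²/88 = 0.810602
  stratum D: (1900/7900)²·(1 − 147/1900)·162.18²/147 = 9.54902
  stratum E: (1000/7900)²·(1 − 140/1000)·67.13²/140 = 0.443557
V̂(ȳ_st) = 18.4863
SE(ȳ_st) = √18.4863 = 4.29957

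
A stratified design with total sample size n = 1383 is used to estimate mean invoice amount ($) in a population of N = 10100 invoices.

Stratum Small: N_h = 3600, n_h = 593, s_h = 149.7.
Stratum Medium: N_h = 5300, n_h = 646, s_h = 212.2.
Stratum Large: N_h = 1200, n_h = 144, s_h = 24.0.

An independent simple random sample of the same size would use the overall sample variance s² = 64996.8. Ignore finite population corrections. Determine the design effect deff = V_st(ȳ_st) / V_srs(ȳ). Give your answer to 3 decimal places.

deff ≈ 0.512

V̂(ȳ_st) = Σ W_h² s_h²/n_h, with W_h = N_h/N and N = 10100:
  stratum Small: (3600/10100)²·149.7²/593 = 4.80122
  stratum Medium: (5300/10100)²·212.2²/646 = 19.1941
  stratum Large: (1200/10100)²·24.0²/144 = 0.0564651
V_st = 24.0518
V_srs = s²/n = 64996.8/1383 = 46.997
deff = V_st / V_srs = 24.0518/46.997 = 0.5118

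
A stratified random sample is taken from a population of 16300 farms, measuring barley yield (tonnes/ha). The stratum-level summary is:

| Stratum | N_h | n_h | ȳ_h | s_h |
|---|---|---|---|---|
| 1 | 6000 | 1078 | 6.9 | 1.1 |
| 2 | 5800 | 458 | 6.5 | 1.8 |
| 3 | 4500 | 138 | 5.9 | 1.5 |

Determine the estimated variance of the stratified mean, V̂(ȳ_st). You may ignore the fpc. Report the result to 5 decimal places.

V̂(ȳ_st) = Σ W_h² s_h²/n_h, with W_h = N_h/N and N = 16300:
  stratum 1: (6000/16300)²·1.1²/1078 = 0.000152088
  stratum 2: (5800/16300)²·1.8²/458 = 0.000895695
  stratum 3: (4500/16300)²·1.5²/138 = 0.00124266
V̂(ȳ_st) = 0.00229045

V̂(ȳ_st) ≈ 0.00229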